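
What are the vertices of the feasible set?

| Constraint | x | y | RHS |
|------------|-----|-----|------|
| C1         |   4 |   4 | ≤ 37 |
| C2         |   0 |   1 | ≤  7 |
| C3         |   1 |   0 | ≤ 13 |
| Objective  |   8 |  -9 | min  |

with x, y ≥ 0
Each vertex is the intersection of two constraint boundaries that also satisfies all remaining constraints:
  x = 0 and y = 0 → (0, 0)
  4x + 4y = 37 and y = 0 → (9.25, 0)
  4x + 4y = 37 and y = 7 → (2.25, 7)
  y = 7 and x = 0 → (0, 7)

Vertices: (0, 0), (9.25, 0), (2.25, 7), (0, 7)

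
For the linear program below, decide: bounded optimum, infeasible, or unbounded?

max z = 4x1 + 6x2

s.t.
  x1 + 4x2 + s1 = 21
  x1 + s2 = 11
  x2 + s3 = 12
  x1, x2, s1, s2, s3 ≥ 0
The point (11, 2.5) satisfies every constraint, so the LP is feasible; the constraints give x1 ≤ 11 and x2 ≤ 12, which with x1, x2 ≥ 0 keep the feasible region inside a bounded box. A feasible, bounded LP attains a finite optimum at a vertex.

The LP has an optimal solution: (11, 2.5) with z = 59.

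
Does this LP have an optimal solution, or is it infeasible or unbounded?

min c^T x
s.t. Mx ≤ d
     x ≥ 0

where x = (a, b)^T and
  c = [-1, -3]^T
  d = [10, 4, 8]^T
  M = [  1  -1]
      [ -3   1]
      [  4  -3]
Feasible point: (0, 0) satisfies every constraint, so the LP is feasible.
Direction d = (1, 3): for each constraint row a, a·d ≤ 0 —
  (1)(1) + (-1)(3) = -2 ≤ 0
  (-3)(1) + (1)(3) = 0 ≤ 0
  (4)(1) + (-3)(3) = -5 ≤ 0
and d ≥ 0, so (0, 0) + t·d stays feasible for every t ≥ 0. Along this ray z = -a - 3b changes by -10 per unit t, so z → −∞.

Unbounded — the objective can decrease without bound over the feasible region.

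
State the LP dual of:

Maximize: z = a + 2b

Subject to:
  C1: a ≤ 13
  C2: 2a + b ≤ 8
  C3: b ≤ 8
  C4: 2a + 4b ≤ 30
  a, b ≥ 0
Minimize: z = 13y1 + 8y2 + 8y3 + 30y4

Subject to:
  C1: -y1 - 2y2 - 2y4 ≤ -1
  C2: -y2 - y3 - 4y4 ≤ -2
  y1, y2, y3, y4 ≥ 0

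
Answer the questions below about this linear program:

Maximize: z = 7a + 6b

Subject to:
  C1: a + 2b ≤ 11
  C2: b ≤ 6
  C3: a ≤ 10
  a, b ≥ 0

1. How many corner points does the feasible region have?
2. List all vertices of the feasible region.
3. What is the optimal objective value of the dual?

1. 4
2. (0, 0), (10, 0), (10, 0.5), (0, 5.5)
3. 73 (by strong duality, equal to the primal optimum)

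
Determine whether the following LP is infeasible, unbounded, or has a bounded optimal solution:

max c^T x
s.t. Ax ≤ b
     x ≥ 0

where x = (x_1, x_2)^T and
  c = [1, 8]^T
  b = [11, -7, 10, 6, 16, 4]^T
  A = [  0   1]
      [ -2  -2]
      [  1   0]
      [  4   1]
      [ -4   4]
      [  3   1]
The point (0, 4) satisfies every constraint, so the LP is feasible; the constraints give x_1 ≤ 10 and x_2 ≤ 11, which with x_1, x_2 ≥ 0 keep the feasible region inside a bounded box. A feasible, bounded LP attains a finite optimum at a vertex.

Evaluating z = x_1 + 8x_2 at each vertex:
  (0, 3.5): z = 28
  (0.25, 3.25): z = 26.25
  (0, 4): z = 32

The LP has an optimal solution: (0, 4) with z = 32.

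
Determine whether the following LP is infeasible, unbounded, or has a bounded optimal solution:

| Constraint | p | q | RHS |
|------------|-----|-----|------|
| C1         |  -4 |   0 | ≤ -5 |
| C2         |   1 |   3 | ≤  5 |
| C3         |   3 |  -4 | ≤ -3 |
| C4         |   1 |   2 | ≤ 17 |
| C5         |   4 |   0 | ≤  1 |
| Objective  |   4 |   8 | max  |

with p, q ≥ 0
C5 requires 4p ≤ 1, while C1 (-4p ≤ -5) is equivalent to 4p ≥ 5. Together they would need 5 ≤ 4p ≤ 1, which is impossible since 5 > 1. No point satisfies all constraints.

Infeasible — the constraint set is empty.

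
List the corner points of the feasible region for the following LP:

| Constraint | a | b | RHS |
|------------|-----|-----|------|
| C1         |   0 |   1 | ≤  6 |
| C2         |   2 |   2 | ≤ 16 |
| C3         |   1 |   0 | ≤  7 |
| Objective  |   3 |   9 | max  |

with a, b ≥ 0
Each vertex is the intersection of two constraint boundaries that also satisfies all remaining constraints:
  a = 0 and b = 0 → (0, 0)
  a = 7 and b = 0 → (7, 0)
  2a + 2b = 16 and a = 7 → (7, 1)
  b = 6 and 2a + 2b = 16 → (2, 6)
  b = 6 and a = 0 → (0, 6)

Vertices: (0, 0), (7, 0), (7, 1), (2, 6), (0, 6)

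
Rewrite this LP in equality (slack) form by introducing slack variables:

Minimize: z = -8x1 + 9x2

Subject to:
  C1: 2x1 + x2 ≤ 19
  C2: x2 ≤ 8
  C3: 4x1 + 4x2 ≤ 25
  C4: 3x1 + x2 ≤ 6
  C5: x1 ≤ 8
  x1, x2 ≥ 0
min z = -8x1 + 9x2

s.t.
  2x1 + x2 + s1 = 19
  x2 + s2 = 8
  4x1 + 4x2 + s3 = 25
  3x1 + x2 + s4 = 6
  x1 + s5 = 8
  x1, x2, s1, s2, s3, s4, s5 ≥ 0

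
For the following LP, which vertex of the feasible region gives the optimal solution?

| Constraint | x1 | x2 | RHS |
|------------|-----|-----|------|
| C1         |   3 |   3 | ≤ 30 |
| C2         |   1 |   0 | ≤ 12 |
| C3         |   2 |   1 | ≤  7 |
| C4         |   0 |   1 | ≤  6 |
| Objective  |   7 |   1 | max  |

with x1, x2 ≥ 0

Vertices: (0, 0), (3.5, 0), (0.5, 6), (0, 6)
Evaluating z = 7x1 + x2 at each vertex:
  (0, 0): z = 0
  (3.5, 0): z = 24.5
  (0.5, 6): z = 9.5
  (0, 6): z = 6

The largest value is z = 24.5, attained at (3.5, 0).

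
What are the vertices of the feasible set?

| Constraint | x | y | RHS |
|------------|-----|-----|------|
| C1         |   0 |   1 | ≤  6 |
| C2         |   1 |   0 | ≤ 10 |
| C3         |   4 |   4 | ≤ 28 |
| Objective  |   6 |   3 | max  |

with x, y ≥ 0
Each vertex is the intersection of two constraint boundaries that also satisfies all remaining constraints:
  x = 0 and y = 0 → (0, 0)
  4x + 4y = 28 and y = 0 → (7, 0)
  y = 6 and 4x + 4y = 28 → (1, 6)
  y = 6 and x = 0 → (0, 6)

Vertices: (0, 0), (7, 0), (1, 6), (0, 6)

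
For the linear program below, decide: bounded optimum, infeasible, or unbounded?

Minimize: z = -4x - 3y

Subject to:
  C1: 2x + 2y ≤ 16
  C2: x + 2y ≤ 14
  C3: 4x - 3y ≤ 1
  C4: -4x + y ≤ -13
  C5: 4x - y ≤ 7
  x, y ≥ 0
C5 requires 4x - y ≤ 7, while C4 (-4x + y ≤ -13) is equivalent to 4x - y ≥ 13. Together they would need 13 ≤ 4x - y ≤ 7, which is impossible since 13 > 7. No point satisfies all constraints.

Infeasible — the constraint set is empty.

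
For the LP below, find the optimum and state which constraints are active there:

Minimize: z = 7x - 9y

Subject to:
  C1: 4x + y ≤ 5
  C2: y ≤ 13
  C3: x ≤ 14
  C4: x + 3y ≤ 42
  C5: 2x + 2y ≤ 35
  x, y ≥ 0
Optimal: x = 0, y = 5
Slack at optimum:
  C1: slack = 0 (binding)
  C2: slack = 8
  C3: slack = 14
  C4: slack = 27
  C5: slack = 25
  x ≥ 0: x = 0 (binding)
  y ≥ 0: y = 5
Binding constraints: C1, x ≥ 0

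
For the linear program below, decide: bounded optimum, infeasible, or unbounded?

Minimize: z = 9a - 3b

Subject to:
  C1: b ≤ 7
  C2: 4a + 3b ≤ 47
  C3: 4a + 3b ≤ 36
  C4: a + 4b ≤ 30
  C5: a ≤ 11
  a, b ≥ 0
The point (0, 7) satisfies every constraint, so the LP is feasible; the constraints give a ≤ 11 and b ≤ 7, which with a, b ≥ 0 keep the feasible region inside a bounded box. A feasible, bounded LP attains a finite optimum at a vertex.

Evaluating z = 9a - 3b at each vertex:
  (0, 0): z = 0
  (9, 0): z = 81
  (4.154, 6.462): z = 18
  (2, 7): z = -3
  (0, 7): z = -21

Feasible with finite optimum z* = -21 at (0, 7).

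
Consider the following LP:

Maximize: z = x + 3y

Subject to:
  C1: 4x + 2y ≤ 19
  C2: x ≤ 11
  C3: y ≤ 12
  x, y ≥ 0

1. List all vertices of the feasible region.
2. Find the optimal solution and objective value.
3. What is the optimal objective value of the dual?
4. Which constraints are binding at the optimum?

1. (0, 0), (4.75, 0), (0, 9.5)
2. x = 0, y = 9.5, z = 28.5
3. 28.5 (by strong duality, equal to the primal optimum)
4. C1, x ≥ 0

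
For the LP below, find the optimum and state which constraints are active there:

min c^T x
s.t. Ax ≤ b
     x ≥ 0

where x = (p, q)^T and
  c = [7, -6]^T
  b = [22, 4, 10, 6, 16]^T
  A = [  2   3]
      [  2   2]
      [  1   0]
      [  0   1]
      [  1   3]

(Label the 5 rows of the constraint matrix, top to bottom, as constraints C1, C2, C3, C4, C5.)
Optimal: p = 0, q = 2
Binding: C2, p ≥ 0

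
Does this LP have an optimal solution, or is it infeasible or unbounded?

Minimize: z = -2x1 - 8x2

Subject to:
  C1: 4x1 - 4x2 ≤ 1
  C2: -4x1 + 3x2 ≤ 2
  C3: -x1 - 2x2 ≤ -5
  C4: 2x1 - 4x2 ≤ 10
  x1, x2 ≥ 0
Feasible point: (1, 2) satisfies every constraint, so the LP is feasible.
Direction d = (1, 1): for each constraint row a, a·d ≤ 0 —
  (4)(1) + (-4)(1) = 0 ≤ 0
  (-4)(1) + (3)(1) = -1 ≤ 0
  (-1)(1) + (-2)(1) = -3 ≤ 0
  (2)(1) + (-4)(1) = -2 ≤ 0
and d ≥ 0, so (1, 2) + t·d stays feasible for every t ≥ 0. Along this ray z = -2x1 - 8x2 changes by -10 per unit t, so z → −∞.

Unbounded: there is a feasible ray along which z → −∞.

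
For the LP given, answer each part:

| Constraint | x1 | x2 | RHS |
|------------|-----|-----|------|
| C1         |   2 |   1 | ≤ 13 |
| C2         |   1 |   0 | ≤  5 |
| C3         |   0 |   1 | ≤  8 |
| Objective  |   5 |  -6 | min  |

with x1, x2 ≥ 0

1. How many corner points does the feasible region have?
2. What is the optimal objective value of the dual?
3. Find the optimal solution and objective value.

1. 5
2. -48 (by strong duality, equal to the primal optimum)
3. x1 = 0, x2 = 8, z = -48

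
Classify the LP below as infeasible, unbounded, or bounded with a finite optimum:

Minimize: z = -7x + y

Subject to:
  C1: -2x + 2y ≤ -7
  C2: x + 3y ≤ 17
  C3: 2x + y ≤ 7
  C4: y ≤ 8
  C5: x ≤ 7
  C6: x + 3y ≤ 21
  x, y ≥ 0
The point (3.5, 0) satisfies every constraint, so the LP is feasible; the constraints give x ≤ 7 and y ≤ 8, which with x, y ≥ 0 keep the feasible region inside a bounded box. A feasible, bounded LP attains a finite optimum at a vertex.

The LP has an optimal solution: (3.5, 0) with z = -24.5.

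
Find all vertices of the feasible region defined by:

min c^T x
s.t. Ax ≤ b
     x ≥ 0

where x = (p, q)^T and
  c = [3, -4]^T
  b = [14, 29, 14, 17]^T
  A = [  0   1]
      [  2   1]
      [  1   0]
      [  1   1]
Each vertex is the intersection of two constraint boundaries that also satisfies all remaining constraints:
  p = 0 and q = 0 → (0, 0)
  p = 14 and q = 0 → (14, 0)
  2p + q = 29 and p = 14 → (14, 1)
  2p + q = 29 and p + q = 17 → (12, 5)
  q = 14 and p + q = 17 → (3, 14)
  q = 14 and p = 0 → (0, 14)

Vertices: (0, 0), (14, 0), (14, 1), (12, 5), (3, 14), (0, 14)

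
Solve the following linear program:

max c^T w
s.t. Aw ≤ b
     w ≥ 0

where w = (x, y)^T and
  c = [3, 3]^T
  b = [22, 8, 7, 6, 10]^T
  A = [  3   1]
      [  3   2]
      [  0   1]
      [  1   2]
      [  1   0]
x = 1, y = 2.5, z = 10.5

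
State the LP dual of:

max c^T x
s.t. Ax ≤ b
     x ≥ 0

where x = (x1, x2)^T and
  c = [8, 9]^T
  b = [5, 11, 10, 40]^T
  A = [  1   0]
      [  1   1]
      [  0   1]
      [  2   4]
Minimize: z = 5y1 + 11y2 + 10y3 + 40y4

Subject to:
  C1: -y1 - y2 - 2y4 ≤ -8
  C2: -y2 - y3 - 4y4 ≤ -9
  y1, y2, y3, y4 ≥ 0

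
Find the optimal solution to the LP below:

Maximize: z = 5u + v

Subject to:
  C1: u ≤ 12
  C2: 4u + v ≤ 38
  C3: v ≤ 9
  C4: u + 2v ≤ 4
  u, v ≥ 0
Each vertex is the intersection of two constraint boundaries that also satisfies all remaining constraints:
  u = 0 and v = 0 → (0, 0)
  u + 2v = 4 and v = 0 → (4, 0)
  u + 2v = 4 and u = 0 → (0, 2)

Evaluating z = 5u + v at each vertex:
  (0, 0): z = 0
  (4, 0): z = 20
  (0, 2): z = 2

The maximum is at (4, 0) with z = 20.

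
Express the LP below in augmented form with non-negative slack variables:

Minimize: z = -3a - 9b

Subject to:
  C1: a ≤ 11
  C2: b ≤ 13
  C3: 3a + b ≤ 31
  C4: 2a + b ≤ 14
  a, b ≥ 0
min z = -3a - 9b

s.t.
  a + s1 = 11
  b + s2 = 13
  3a + b + s3 = 31
  2a + b + s4 = 14
  a, b, s1, s2, s3, s4 ≥ 0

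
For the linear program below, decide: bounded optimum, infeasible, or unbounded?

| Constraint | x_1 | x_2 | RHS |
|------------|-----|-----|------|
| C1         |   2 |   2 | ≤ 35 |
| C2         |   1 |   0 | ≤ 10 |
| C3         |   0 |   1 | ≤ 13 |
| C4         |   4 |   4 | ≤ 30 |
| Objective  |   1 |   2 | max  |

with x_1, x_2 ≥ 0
The point (0, 7.5) satisfies every constraint, so the LP is feasible; the constraints give x_1 ≤ 10 and x_2 ≤ 13, which with x_1, x_2 ≥ 0 keep the feasible region inside a bounded box. A feasible, bounded LP attains a finite optimum at a vertex.

Feasible with finite optimum z* = 15 at (0, 7.5).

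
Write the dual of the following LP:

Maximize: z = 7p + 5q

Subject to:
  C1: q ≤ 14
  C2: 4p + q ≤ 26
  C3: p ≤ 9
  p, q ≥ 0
Minimize: z = 14y1 + 26y2 + 9y3

Subject to:
  C1: -4y2 - y3 ≤ -7
  C2: -y1 - y2 ≤ -5
  y1, y2, y3 ≥ 0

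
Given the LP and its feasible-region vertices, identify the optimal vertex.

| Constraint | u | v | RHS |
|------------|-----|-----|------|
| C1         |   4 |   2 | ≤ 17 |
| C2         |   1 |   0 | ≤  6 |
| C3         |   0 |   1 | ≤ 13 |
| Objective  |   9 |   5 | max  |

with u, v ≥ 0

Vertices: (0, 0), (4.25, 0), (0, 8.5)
Evaluating z = 9u + 5v at each vertex:
  (0, 0): z = 0
  (4.25, 0): z = 38.25
  (0, 8.5): z = 42.5

The largest value is z = 42.5, attained at (0, 8.5).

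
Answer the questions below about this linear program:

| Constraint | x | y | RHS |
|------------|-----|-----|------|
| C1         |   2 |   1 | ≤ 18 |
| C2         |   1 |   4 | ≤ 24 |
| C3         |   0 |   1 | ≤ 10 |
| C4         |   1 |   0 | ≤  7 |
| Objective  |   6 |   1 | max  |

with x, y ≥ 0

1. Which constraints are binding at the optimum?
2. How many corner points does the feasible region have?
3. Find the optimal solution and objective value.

1. C1, C4
2. 5
3. x = 7, y = 4, z = 46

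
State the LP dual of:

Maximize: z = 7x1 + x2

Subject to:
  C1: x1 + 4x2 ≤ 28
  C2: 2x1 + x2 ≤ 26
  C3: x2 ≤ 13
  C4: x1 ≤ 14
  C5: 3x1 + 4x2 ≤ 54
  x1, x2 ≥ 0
Minimize: z = 28y1 + 26y2 + 13y3 + 14y4 + 54y5

Subject to:
  C1: -y1 - 2y2 - y4 - 3y5 ≤ -7
  C2: -4y1 - y2 - y3 - 4y5 ≤ -1
  y1, y2, y3, y4, y5 ≥ 0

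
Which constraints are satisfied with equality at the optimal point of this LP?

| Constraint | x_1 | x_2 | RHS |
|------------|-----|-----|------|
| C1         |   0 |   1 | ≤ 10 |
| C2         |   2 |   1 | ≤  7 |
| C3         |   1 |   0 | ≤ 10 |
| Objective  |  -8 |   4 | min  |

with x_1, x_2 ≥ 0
Optimal: x_1 = 3.5, x_2 = 0
Slack at optimum:
  C1: slack = 10
  C2: slack = 0 (binding)
  C3: slack = 6.5
  x_1 ≥ 0: x_1 = 3.5
  x_2 ≥ 0: x_2 = 0 (binding)
Binding constraints: C2, x_2 ≥ 0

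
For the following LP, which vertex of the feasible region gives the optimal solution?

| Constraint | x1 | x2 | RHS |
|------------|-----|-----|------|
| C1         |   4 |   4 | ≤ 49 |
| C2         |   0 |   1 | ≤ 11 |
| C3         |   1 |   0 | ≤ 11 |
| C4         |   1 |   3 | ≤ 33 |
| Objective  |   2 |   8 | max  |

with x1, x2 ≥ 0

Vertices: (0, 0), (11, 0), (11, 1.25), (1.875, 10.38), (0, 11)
Evaluating z = 2x1 + 8x2 at each vertex:
  (0, 0): z = 0
  (11, 0): z = 22
  (11, 1.25): z = 32
  (1.875, 10.38): z = 86.75
  (0, 11): z = 88

The largest value is z = 88, attained at (0, 11).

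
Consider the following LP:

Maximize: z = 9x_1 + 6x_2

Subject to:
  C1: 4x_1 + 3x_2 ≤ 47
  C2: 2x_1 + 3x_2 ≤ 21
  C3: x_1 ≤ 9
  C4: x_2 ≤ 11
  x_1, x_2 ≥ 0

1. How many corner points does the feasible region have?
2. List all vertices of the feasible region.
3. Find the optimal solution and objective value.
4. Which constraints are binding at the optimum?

1. 4
2. (0, 0), (9, 0), (9, 1), (0, 7)
3. x_1 = 9, x_2 = 1, z = 87
4. C2, C3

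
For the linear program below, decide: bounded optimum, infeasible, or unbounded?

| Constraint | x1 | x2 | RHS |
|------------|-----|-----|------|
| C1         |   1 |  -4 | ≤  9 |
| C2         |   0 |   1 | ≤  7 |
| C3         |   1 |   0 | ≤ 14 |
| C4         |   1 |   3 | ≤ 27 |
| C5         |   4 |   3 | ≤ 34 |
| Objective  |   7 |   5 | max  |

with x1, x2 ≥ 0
The point (8.5, 0) satisfies every constraint, so the LP is feasible; the constraints give x1 ≤ 14 and x2 ≤ 7, which with x1, x2 ≥ 0 keep the feasible region inside a bounded box. A feasible, bounded LP attains a finite optimum at a vertex.

Bounded optimum: z* = 59.5 at (8.5, 0).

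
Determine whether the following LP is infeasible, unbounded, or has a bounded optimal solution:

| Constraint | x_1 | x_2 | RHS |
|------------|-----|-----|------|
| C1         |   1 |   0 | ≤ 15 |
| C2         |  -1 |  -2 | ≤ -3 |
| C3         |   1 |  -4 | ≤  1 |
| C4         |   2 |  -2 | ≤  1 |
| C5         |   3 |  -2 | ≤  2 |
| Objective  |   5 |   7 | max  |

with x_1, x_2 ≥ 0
Feasible point: (0, 2) satisfies every constraint, so the LP is feasible.
Direction d = (0, 1): for each constraint row a, a·d ≤ 0 —
  (1)(0) + (0)(1) = 0 ≤ 0
  (-1)(0) + (-2)(1) = -2 ≤ 0
  (1)(0) + (-4)(1) = -4 ≤ 0
  (2)(0) + (-2)(1) = -2 ≤ 0
  (3)(0) + (-2)(1) = -2 ≤ 0
and d ≥ 0, so (0, 2) + t·d stays feasible for every t ≥ 0. Along this ray z = 5x_1 + 7x_2 changes by 7 per unit t, so z → +∞.

The LP is unbounded; z can be made arbitrarily large.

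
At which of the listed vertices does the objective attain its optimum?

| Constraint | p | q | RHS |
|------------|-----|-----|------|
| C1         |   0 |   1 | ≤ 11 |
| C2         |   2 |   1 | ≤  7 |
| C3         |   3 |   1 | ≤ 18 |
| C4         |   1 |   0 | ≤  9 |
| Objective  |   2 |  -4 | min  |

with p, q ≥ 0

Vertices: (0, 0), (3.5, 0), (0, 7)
(0, 7) with z = -28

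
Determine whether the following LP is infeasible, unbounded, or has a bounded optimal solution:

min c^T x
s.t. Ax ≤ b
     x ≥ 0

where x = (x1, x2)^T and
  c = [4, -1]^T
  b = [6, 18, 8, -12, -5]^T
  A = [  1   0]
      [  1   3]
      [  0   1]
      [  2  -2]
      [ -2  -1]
The point (0, 6) satisfies every constraint, so the LP is feasible; the constraints give x1 ≤ 6 and x2 ≤ 8, which with x1, x2 ≥ 0 keep the feasible region inside a bounded box. A feasible, bounded LP attains a finite optimum at a vertex.

Bounded optimum: z* = -6 at (0, 6).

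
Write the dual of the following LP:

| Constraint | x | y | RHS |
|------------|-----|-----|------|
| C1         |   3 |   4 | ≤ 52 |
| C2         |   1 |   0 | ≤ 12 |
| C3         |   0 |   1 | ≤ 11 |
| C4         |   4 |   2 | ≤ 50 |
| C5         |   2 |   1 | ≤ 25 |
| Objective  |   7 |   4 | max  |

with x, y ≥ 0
Minimize: z = 52y1 + 12y2 + 11y3 + 50y4 + 25y5

Subject to:
  C1: -3y1 - y2 - 4y4 - 2y5 ≤ -7
  C2: -4y1 - y3 - 2y4 - y5 ≤ -4
  y1, y2, y3, y4, y5 ≥ 0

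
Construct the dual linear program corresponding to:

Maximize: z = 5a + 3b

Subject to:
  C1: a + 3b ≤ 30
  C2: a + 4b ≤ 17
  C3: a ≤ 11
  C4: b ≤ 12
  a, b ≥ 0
Minimize: z = 30y1 + 17y2 + 11y3 + 12y4

Subject to:
  C1: -y1 - y2 - y3 ≤ -5
  C2: -3y1 - 4y2 - y4 ≤ -3
  y1, y2, y3, y4 ≥ 0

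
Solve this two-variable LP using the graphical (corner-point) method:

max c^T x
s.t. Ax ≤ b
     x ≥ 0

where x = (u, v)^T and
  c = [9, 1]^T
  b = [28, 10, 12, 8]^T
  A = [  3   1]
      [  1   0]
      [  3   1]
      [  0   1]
u = 4, v = 0, z = 36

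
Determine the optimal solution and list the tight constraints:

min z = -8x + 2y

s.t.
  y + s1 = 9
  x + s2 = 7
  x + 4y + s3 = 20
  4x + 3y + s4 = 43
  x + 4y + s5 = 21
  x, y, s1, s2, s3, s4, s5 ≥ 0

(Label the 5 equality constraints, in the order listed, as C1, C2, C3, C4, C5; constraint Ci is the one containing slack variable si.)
Optimal: x = 7, y = 0
Slack at optimum:
  C1: slack = 9
  C2: slack = 0 (binding)
  C3: slack = 13
  C4: slack = 15
  C5: slack = 14
  x ≥ 0: x = 7
  y ≥ 0: y = 0 (binding)
Binding constraints: C2, y ≥ 0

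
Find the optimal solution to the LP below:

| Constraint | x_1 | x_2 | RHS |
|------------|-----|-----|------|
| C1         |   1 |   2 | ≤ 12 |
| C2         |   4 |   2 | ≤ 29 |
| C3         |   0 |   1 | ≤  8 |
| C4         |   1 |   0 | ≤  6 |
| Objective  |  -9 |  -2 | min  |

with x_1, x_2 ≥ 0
x_1 = 6, x_2 = 2.5, z = -59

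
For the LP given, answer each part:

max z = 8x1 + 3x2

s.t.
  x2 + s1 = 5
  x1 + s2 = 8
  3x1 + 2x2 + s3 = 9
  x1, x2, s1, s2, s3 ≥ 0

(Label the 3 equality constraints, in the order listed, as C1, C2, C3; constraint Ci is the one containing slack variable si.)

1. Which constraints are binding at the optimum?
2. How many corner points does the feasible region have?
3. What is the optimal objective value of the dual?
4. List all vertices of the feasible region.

1. C3, x2 ≥ 0
2. 3
3. 24 (by strong duality, equal to the primal optimum)
4. (0, 0), (3, 0), (0, 4.5)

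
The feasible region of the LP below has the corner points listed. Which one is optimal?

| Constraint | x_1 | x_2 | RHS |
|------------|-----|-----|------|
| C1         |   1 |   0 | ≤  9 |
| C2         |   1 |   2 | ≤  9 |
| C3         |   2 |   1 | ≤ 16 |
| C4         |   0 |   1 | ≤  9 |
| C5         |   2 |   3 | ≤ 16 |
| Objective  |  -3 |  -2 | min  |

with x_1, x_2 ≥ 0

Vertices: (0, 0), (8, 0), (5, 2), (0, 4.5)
(8, 0) with z = -24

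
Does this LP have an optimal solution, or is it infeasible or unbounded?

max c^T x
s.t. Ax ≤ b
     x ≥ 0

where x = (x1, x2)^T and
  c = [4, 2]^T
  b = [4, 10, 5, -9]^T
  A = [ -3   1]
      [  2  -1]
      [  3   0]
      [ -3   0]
One constraint requires 3x1 ≤ 5, while the constraint -3x1 ≤ -9 is equivalent to 3x1 ≥ 9. Together they would need 9 ≤ 3x1 ≤ 5, which is impossible since 9 > 5. No point satisfies all constraints.

Infeasible — the constraint set is empty.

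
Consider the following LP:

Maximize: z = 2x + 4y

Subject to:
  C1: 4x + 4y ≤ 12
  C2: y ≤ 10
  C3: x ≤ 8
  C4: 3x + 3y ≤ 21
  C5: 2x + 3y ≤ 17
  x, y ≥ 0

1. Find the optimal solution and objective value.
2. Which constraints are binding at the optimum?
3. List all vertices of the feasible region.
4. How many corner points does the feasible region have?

1. x = 0, y = 3, z = 12
2. C1, x ≥ 0
3. (0, 0), (3, 0), (0, 3)
4. 3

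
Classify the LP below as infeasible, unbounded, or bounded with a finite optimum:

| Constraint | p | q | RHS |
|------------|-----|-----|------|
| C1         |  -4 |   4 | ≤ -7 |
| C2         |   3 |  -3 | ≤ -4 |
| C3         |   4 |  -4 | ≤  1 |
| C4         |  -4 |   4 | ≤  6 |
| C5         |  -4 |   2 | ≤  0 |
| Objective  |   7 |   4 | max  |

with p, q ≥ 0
C3 requires 4p - 4q ≤ 1, while C1 (-4p + 4q ≤ -7) is equivalent to 4p - 4q ≥ 7. Together they would need 7 ≤ 4p - 4q ≤ 1, which is impossible since 7 > 1. No point satisfies all constraints.

The feasible region is empty; the LP is infeasible.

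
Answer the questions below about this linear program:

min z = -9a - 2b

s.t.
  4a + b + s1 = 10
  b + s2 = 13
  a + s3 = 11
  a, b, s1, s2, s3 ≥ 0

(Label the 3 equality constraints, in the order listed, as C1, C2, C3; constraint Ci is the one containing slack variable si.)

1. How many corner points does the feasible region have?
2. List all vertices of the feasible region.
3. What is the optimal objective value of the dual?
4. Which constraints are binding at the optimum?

1. 3
2. (0, 0), (2.5, 0), (0, 10)
3. -22.5 (by strong duality, equal to the primal optimum)
4. C1, b ≥ 0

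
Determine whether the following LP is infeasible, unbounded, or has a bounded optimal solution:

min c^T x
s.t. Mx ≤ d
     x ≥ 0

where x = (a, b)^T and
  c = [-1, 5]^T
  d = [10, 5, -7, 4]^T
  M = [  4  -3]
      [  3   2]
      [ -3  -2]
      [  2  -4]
One constraint requires 3a + 2b ≤ 5, while the constraint -3a - 2b ≤ -7 is equivalent to 3a + 2b ≥ 7. Together they would need 7 ≤ 3a + 2b ≤ 5, which is impossible since 7 > 5. No point satisfies all constraints.

Infeasible — the constraint set is empty.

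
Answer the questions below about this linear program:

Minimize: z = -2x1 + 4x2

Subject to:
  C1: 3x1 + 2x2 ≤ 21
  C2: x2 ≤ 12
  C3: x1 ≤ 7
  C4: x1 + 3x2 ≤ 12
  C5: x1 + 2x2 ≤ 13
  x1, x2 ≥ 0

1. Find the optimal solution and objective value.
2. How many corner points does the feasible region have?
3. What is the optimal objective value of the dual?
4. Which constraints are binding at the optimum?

1. x1 = 7, x2 = 0, z = -14
2. 4
3. -14 (by strong duality, equal to the primal optimum)
4. C1, C3, x2 ≥ 0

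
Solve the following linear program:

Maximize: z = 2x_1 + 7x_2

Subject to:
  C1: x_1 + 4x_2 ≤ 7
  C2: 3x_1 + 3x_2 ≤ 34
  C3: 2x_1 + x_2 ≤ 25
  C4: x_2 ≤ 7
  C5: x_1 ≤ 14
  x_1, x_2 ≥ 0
Each vertex is the intersection of two constraint boundaries that also satisfies all remaining constraints:
  x_1 = 0 and x_2 = 0 → (0, 0)
  x_1 + 4x_2 = 7 and x_2 = 0 → (7, 0)
  x_1 + 4x_2 = 7 and x_1 = 0 → (0, 1.75)

Evaluating z = 2x_1 + 7x_2 at each vertex:
  (0, 0): z = 0
  (7, 0): z = 14
  (0, 1.75): z = 12.25

The maximum is at (7, 0) with z = 14.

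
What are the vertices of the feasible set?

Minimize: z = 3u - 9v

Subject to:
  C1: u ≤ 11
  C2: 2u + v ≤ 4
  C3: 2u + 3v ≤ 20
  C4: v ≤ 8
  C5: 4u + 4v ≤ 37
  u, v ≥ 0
Each vertex is the intersection of two constraint boundaries that also satisfies all remaining constraints:
  u = 0 and v = 0 → (0, 0)
  2u + v = 4 and v = 0 → (2, 0)
  2u + v = 4 and u = 0 → (0, 4)

Vertices: (0, 0), (2, 0), (0, 4)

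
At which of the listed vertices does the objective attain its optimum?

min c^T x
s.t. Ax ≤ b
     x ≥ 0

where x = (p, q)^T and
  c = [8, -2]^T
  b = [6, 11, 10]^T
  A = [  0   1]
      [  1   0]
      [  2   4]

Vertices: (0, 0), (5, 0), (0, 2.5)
(0, 2.5) with z = -5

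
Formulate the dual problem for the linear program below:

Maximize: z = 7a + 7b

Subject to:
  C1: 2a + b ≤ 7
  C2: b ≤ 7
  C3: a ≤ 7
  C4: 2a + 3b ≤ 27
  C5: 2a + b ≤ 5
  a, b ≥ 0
Minimize: z = 7y1 + 7y2 + 7y3 + 27y4 + 5y5

Subject to:
  C1: -2y1 - y3 - 2y4 - 2y5 ≤ -7
  C2: -y1 - y2 - 3y4 - y5 ≤ -7
  y1, y2, y3, y4, y5 ≥ 0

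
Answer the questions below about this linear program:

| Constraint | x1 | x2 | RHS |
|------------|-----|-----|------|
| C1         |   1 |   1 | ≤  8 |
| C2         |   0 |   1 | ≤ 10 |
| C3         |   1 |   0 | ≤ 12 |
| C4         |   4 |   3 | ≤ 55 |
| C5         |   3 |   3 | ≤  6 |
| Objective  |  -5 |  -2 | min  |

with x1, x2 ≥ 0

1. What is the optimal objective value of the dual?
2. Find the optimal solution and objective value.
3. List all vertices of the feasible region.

1. -10 (by strong duality, equal to the primal optimum)
2. x1 = 2, x2 = 0, z = -10
3. (0, 0), (2, 0), (0, 2)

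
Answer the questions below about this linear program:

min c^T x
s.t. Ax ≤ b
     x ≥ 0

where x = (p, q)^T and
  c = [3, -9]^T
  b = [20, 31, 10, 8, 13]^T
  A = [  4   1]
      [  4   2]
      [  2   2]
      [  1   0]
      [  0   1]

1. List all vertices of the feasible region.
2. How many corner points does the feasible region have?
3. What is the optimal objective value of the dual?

1. (0, 0), (5, 0), (0, 5)
2. 3
3. -45 (by strong duality, equal to the primal optimum)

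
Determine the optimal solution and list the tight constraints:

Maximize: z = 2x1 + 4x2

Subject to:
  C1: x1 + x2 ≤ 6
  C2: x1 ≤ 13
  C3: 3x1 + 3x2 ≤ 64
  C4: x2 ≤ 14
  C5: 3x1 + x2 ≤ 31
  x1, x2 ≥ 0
Optimal: x1 = 0, x2 = 6
Slack at optimum:
  C1: slack = 0 (binding)
  C2: slack = 13
  C3: slack = 46
  C4: slack = 8
  C5: slack = 25
  x1 ≥ 0: x1 = 0 (binding)
  x2 ≥ 0: x2 = 6
Binding constraints: C1, x1 ≥ 0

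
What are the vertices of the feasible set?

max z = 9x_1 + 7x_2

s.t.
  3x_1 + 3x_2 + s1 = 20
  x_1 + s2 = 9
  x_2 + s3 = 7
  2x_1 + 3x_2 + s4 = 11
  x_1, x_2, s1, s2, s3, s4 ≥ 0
Each vertex is the intersection of two constraint boundaries that also satisfies all remaining constraints:
  x_1 = 0 and x_2 = 0 → (0, 0)
  2x_1 + 3x_2 = 11 and x_2 = 0 → (5.5, 0)
  2x_1 + 3x_2 = 11 and x_1 = 0 → (0, 3.667)

Vertices: (0, 0), (5.5, 0), (0, 3.667)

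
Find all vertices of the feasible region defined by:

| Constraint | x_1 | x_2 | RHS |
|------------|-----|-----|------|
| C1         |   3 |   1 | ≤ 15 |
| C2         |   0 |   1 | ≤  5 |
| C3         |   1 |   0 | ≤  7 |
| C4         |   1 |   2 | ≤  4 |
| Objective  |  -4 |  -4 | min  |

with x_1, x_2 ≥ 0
Each vertex is the intersection of two constraint boundaries that also satisfies all remaining constraints:
  x_1 = 0 and x_2 = 0 → (0, 0)
  x_1 + 2x_2 = 4 and x_2 = 0 → (4, 0)
  x_1 + 2x_2 = 4 and x_1 = 0 → (0, 2)

Vertices: (0, 0), (4, 0), (0, 2)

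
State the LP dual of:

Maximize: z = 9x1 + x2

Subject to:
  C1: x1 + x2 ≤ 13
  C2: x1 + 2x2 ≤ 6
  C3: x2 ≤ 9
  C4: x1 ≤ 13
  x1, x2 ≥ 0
Minimize: z = 13y1 + 6y2 + 9y3 + 13y4

Subject to:
  C1: -y1 - y2 - y4 ≤ -9
  C2: -y1 - 2y2 - y3 ≤ -1
  y1, y2, y3, y4 ≥ 0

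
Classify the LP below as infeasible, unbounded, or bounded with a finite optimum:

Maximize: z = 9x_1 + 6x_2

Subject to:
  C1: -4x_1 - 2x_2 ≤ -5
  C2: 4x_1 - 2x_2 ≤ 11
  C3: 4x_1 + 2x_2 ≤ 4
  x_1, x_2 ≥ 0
C3 requires 4x_1 + 2x_2 ≤ 4, while C1 (-4x_1 - 2x_2 ≤ -5) is equivalent to 4x_1 + 2x_2 ≥ 5. Together they would need 5 ≤ 4x_1 + 2x_2 ≤ 4, which is impossible since 5 > 4. No point satisfies all constraints.

Infeasible — the constraint set is empty.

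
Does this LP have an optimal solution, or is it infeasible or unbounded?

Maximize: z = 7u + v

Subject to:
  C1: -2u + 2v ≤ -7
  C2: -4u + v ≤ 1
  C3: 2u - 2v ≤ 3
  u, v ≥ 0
C3 requires 2u - 2v ≤ 3, while C1 (-2u + 2v ≤ -7) is equivalent to 2u - 2v ≥ 7. Together they would need 7 ≤ 2u - 2v ≤ 3, which is impossible since 7 > 3. No point satisfies all constraints.

Infeasible — the constraint set is empty.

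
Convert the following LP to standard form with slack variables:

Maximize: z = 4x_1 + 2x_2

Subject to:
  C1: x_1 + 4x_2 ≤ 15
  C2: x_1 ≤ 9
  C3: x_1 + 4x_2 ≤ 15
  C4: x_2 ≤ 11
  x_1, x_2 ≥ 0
max z = 4x_1 + 2x_2

s.t.
  x_1 + 4x_2 + s1 = 15
  x_1 + s2 = 9
  x_1 + 4x_2 + s3 = 15
  x_2 + s4 = 11
  x_1, x_2, s1, s2, s3, s4 ≥ 0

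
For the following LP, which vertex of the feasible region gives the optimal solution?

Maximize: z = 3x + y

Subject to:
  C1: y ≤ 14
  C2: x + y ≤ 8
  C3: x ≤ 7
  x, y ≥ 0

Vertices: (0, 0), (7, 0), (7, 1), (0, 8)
Evaluating z = 3x + y at each vertex:
  (0, 0): z = 0
  (7, 0): z = 21
  (7, 1): z = 22
  (0, 8): z = 8

The largest value is z = 22, attained at (7, 1).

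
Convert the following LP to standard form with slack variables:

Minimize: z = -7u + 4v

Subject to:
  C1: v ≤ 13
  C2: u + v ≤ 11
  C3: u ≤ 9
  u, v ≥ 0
min z = -7u + 4v

s.t.
  v + s1 = 13
  u + v + s2 = 11
  u + s3 = 9
  u, v, s1, s2, s3 ≥ 0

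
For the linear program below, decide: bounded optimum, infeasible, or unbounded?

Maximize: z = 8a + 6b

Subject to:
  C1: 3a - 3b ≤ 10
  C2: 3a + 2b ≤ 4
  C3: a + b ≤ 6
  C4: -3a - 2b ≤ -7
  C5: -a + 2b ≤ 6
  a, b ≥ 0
C2 requires 3a + 2b ≤ 4, while C4 (-3a - 2b ≤ -7) is equivalent to 3a + 2b ≥ 7. Together they would need 7 ≤ 3a + 2b ≤ 4, which is impossible since 7 > 4. No point satisfies all constraints.

Infeasible: no point satisfies all constraints simultaneously.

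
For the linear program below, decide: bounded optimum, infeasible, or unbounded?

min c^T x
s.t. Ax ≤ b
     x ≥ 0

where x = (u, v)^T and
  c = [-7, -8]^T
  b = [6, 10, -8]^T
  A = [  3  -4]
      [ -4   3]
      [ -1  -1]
Feasible point: (2, 6) satisfies every constraint, so the LP is feasible.
Direction d = (1, 1): for each constraint row a, a·d ≤ 0 —
  (3)(1) + (-4)(1) = -1 ≤ 0
  (-4)(1) + (3)(1) = -1 ≤ 0
  (-1)(1) + (-1)(1) = -2 ≤ 0
and d ≥ 0, so (2, 6) + t·d stays feasible for every t ≥ 0. Along this ray z = -7u - 8v changes by -15 per unit t, so z → −∞.

Unbounded — the objective can decrease without bound over the feasible region.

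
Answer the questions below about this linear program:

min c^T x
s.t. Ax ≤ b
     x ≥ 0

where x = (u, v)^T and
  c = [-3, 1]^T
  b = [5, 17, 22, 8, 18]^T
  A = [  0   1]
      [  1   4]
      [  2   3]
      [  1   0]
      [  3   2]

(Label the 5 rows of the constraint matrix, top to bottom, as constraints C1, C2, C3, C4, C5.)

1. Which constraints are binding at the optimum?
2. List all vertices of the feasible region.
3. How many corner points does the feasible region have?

1. C5, v ≥ 0
2. (0, 0), (6, 0), (3.8, 3.3), (0, 4.25)
3. 4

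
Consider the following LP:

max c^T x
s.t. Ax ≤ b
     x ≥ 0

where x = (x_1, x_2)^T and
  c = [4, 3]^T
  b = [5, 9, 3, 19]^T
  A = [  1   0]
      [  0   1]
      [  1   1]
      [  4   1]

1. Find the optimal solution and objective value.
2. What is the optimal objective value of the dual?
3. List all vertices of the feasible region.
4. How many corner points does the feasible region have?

1. x_1 = 3, x_2 = 0, z = 12
2. 12 (by strong duality, equal to the primal optimum)
3. (0, 0), (3, 0), (0, 3)
4. 3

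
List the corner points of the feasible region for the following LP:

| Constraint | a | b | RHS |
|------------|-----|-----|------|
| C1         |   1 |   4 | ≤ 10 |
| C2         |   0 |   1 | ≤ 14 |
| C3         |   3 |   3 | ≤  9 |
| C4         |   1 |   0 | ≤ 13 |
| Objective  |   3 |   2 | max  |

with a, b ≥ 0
Each vertex is the intersection of two constraint boundaries that also satisfies all remaining constraints:
  a = 0 and b = 0 → (0, 0)
  3a + 3b = 9 and b = 0 → (3, 0)
  a + 4b = 10 and 3a + 3b = 9 → (0.6667, 2.333)
  a + 4b = 10 and a = 0 → (0, 2.5)

Vertices: (0, 0), (3, 0), (0.6667, 2.333), (0, 2.5)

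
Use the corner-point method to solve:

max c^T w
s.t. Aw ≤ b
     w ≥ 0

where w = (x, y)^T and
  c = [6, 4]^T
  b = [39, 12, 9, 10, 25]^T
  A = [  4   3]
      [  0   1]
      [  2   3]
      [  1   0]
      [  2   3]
Each vertex is the intersection of two constraint boundaries that also satisfies all remaining constraints:
  x = 0 and y = 0 → (0, 0)
  2x + 3y = 9 and y = 0 → (4.5, 0)
  2x + 3y = 9 and x = 0 → (0, 3)

Evaluating z = 6x + 4y at each vertex:
  (0, 0): z = 0
  (4.5, 0): z = 27
  (0, 3): z = 12

The maximum is at (4.5, 0) with z = 27.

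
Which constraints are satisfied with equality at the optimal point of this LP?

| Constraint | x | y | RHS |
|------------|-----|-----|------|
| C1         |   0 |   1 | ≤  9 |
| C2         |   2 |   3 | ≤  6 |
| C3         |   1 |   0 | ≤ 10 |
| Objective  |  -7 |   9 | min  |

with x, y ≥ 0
Optimal: x = 3, y = 0
Binding: C2, y ≥ 0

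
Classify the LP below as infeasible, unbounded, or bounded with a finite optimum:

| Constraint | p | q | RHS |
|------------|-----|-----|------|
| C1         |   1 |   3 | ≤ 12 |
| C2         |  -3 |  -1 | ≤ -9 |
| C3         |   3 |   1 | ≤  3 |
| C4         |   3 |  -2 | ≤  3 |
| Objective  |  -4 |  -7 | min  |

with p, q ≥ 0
C3 requires 3p + q ≤ 3, while C2 (-3p - q ≤ -9) is equivalent to 3p + q ≥ 9. Together they would need 9 ≤ 3p + q ≤ 3, which is impossible since 9 > 3. No point satisfies all constraints.

Infeasible — the constraint set is empty.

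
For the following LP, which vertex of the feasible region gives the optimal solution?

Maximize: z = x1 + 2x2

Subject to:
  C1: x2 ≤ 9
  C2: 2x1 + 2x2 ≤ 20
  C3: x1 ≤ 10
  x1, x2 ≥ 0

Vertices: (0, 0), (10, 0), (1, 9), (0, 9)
(1, 9) with z = 19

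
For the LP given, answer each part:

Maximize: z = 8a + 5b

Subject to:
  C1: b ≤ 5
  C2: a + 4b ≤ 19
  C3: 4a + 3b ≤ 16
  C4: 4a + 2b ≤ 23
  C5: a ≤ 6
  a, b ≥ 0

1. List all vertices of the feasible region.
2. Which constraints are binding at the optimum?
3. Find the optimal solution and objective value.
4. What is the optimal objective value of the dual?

1. (0, 0), (4, 0), (0.5385, 4.615), (0, 4.75)
2. C3, b ≥ 0
3. a = 4, b = 0, z = 32
4. 32 (by strong duality, equal to the primal optimum)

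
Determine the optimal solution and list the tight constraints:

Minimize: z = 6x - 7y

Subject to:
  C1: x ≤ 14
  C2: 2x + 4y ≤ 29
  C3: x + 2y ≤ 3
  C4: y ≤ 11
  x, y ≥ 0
Optimal: x = 0, y = 1.5
Slack at optimum:
  C1: slack = 14
  C2: slack = 23
  C3: slack = 0 (binding)
  C4: slack = 9.5
  x ≥ 0: x = 0 (binding)
  y ≥ 0: y = 1.5
Binding constraints: C3, x ≥ 0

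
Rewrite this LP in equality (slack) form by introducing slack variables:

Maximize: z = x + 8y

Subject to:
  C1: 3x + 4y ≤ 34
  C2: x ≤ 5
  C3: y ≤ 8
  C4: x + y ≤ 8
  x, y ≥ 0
max z = x + 8y

s.t.
  3x + 4y + s1 = 34
  x + s2 = 5
  y + s3 = 8
  x + y + s4 = 8
  x, y, s1, s2, s3, s4 ≥ 0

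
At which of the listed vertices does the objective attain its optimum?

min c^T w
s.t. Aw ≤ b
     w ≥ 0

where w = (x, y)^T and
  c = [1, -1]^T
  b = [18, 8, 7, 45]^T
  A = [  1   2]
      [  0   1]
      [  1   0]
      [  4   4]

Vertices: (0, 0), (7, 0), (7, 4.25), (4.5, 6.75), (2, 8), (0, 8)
Evaluating z = x - y at each vertex:
  (0, 0): z = 0
  (7, 0): z = 7
  (7, 4.25): z = 2.75
  (4.5, 6.75): z = -2.25
  (2, 8): z = -6
  (0, 8): z = -8

The smallest value is z = -8, attained at (0, 8).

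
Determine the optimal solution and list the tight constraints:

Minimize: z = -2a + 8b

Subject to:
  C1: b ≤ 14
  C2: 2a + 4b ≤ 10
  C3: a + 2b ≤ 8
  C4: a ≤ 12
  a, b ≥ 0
Optimal: a = 5, b = 0
Slack at optimum:
  C1: slack = 14
  C2: slack = 0 (binding)
  C3: slack = 3
  C4: slack = 7
  a ≥ 0: a = 5
  b ≥ 0: b = 0 (binding)
Binding constraints: C2, b ≥ 0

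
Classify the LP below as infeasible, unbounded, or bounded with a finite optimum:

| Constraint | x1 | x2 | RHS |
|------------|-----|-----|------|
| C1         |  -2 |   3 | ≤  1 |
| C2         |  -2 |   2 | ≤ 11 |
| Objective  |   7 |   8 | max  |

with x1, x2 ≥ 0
Feasible point: (0, 0) satisfies every constraint, so the LP is feasible.
Direction d = (1, 0): for each constraint row a, a·d ≤ 0 —
  (-2)(1) + (3)(0) = -2 ≤ 0
  (-2)(1) + (2)(0) = -2 ≤ 0
and d ≥ 0, so (0, 0) + t·d stays feasible for every t ≥ 0. Along this ray z = 7x1 + 8x2 changes by 7 per unit t, so z → +∞.

Unbounded — the objective can increase without bound over the feasible region.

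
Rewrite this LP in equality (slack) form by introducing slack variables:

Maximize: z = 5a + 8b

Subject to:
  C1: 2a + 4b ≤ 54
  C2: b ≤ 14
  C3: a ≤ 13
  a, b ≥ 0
max z = 5a + 8b

s.t.
  2a + 4b + s1 = 54
  b + s2 = 14
  a + s3 = 13
  a, b, s1, s2, s3 ≥ 0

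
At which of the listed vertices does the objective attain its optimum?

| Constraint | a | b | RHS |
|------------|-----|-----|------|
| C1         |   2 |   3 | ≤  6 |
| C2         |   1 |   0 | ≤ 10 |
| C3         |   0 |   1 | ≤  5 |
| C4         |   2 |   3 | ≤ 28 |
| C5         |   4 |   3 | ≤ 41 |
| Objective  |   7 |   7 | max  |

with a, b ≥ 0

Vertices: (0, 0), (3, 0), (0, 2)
Evaluating z = 7a + 7b at each vertex:
  (0, 0): z = 0
  (3, 0): z = 21
  (0, 2): z = 14

The largest value is z = 21, attained at (3, 0).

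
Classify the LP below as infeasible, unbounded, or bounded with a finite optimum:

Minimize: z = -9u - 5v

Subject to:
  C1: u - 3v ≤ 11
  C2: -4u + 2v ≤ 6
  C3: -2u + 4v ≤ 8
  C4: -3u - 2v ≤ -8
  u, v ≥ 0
Feasible point: (2, 1) satisfies every constraint, so the LP is feasible.
Direction d = (3, 1): for each constraint row a, a·d ≤ 0 —
  (1)(3) + (-3)(1) = 0 ≤ 0
  (-4)(3) + (2)(1) = -10 ≤ 0
  (-2)(3) + (4)(1) = -2 ≤ 0
  (-3)(3) + (-2)(1) = -11 ≤ 0
and d ≥ 0, so (2, 1) + t·d stays feasible for every t ≥ 0. Along this ray z = -9u - 5v changes by -32 per unit t, so z → −∞.

Unbounded: there is a feasible ray along which z → −∞.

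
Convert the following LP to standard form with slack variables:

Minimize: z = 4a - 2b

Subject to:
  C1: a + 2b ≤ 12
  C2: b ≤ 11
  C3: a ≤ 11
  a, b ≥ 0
min z = 4a - 2b

s.t.
  a + 2b + s1 = 12
  b + s2 = 11
  a + s3 = 11
  a, b, s1, s2, s3 ≥ 0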